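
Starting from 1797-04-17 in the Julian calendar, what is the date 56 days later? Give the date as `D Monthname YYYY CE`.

12 June 1797 CE

The starting date is JDN 2377519; 2377519 + 56 = 2377575.
JDN 2377575 corresponds to 12 June 1797 CE.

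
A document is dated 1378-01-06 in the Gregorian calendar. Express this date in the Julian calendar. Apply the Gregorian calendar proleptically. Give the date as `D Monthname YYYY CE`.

29 December 1377 CE

For dates in this range the Gregorian date is 8 days ahead of the Julian.
6 January 1378 Gregorian − 8 days → 29 December 1377 Julian.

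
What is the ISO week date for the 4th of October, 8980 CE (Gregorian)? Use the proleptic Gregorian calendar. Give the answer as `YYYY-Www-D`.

8980-W40-3

The weekday is Wednesday (ISO weekday 3).
That Wednesday belongs to ISO week 40 of ISO year 8980.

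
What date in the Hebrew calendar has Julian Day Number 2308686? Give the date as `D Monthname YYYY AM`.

JDN 2308686 is 12 November 1608 in the Gregorian calendar.
In the Hebrew calendar that day is 4 Kislev 5369 AM.

4 Kislev 5369 AM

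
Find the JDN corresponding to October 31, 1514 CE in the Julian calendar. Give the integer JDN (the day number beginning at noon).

In the proleptic Gregorian calendar the same day is 10 November 1514.
JDN 2299161 is 15 October 1582 CE (Gregorian); the target day is −24811 days from there, so JDN = 2274350.

2274350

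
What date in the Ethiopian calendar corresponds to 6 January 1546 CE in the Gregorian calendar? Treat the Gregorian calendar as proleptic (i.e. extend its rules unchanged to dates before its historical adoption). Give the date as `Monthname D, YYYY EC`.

Tir 1, 1538 EC

Julian Day Number of the source date = 2285730.
Converting JDN 2285730 to the Ethiopian calendar gives 1 Tir 1538 EC.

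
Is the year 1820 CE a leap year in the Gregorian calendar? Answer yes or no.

yes

1820 is divisible by 4 and not by 100, so it is a leap year.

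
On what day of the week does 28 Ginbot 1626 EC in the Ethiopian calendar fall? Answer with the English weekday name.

In the Gregorian calendar this is 2 June 1634 (JDN 2318019).
2318019 ≡ 4 (mod 7); counting from Monday = 0 gives Friday.

Friday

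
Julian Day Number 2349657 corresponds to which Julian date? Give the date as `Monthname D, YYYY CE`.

JDN 2349657 is 15 January 1721 in the Gregorian calendar.
In the Julian calendar that day is January 4, 1721 CE.

January 4, 1721 CE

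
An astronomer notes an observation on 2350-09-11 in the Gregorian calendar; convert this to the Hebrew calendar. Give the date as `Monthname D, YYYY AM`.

Elul 8, 6110 AM

Both dates share Julian Day Number 2579633; in the Hebrew calendar that is 8 Elul 6110 AM.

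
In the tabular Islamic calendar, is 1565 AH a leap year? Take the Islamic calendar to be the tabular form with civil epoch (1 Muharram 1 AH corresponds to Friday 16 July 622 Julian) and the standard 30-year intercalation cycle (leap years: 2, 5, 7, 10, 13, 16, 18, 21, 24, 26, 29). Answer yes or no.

yes

Year 1565 AH is year 5 of its 30-year cycle; leap positions are 2, 5, 7, 10, 13, 16, 18, 21, 24, 26, 29, so it is a leap year (355 days).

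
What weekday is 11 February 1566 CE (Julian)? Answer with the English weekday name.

Equivalently 21 February 1566 Gregorian, JDN 2293081.
Since JDN mod 7 = 0 (0 = Monday), the day is Monday.

Monday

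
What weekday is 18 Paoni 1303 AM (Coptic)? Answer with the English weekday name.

Monday

Equivalently 22 June 1587 Gregorian, JDN 2300872.
JDN 2300872 mod 7 = 0, and JDN 0 was a Monday, so this is a Monday.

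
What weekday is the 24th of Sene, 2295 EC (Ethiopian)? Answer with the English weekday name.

Saturday

This is JDN 2562397 (4 July 2303 Gregorian).
2562397 ≡ 5 (mod 7); counting from Monday = 0 gives Saturday.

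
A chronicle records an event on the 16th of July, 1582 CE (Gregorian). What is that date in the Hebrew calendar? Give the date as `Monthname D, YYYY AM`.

Tammuz 16, 5342 AM

Both dates share Julian Day Number 2299070; in the Hebrew calendar that is 16 Tammuz 5342 AM.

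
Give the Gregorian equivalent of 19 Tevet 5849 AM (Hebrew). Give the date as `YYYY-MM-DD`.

2089-01-01

Julian Day Number of the source date = 2484053.
Converting JDN 2484053 to the Gregorian calendar gives 1 January 2089 CE.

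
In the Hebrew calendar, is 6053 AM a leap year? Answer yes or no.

yes

Hebrew year 6053 is year 11 of its 19-year Metonic cycle; leap years are at positions 3, 6, 8, 11, 14, 17, 19, so it is a leap year (13 months).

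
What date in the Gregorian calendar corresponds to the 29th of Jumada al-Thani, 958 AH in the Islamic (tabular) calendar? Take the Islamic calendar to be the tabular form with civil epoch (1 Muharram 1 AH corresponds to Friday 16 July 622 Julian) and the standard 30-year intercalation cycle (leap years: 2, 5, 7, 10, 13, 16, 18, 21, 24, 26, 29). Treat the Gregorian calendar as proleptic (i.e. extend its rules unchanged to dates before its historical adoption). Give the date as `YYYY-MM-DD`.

1551-07-14

Julian Day Number of the source date = 2287745.
Converting JDN 2287745 to the Gregorian calendar gives 14 July 1551 CE.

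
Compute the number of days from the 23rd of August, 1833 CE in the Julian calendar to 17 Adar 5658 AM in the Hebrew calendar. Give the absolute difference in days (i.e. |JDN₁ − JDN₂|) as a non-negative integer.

JDN of the first date = 2390796.
JDN of the second date = 2414360.
|2414360 − 2390796| = 23564.

23564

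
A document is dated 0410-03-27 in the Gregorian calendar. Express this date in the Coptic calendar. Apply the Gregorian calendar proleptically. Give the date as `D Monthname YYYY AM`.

30 Paremhat 126 AM

Julian Day Number of the source date = 1870895.
Converting JDN 1870895 to the Coptic calendar gives 30 Paremhat 126 AM.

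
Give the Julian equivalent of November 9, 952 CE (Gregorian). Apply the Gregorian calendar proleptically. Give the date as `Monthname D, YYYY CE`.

November 4, 952 CE

At this point the Julian calendar is 5 days behind the Gregorian.
9 November 952 Gregorian − 5 days → 4 November 952 Julian.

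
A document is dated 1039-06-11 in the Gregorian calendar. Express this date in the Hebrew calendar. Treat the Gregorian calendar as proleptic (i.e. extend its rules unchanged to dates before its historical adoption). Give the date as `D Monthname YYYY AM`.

10 Sivan 4799 AM

Julian Day Number of the source date = 2100708.
Converting JDN 2100708 to the Hebrew calendar gives 10 Sivan 4799 AM.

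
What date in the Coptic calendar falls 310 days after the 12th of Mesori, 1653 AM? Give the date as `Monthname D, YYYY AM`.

Counting 310 days forward from JDN 2428764 reaches JDN 2429074, which is Paoni 17, 1654 AM.

Paoni 17, 1654 AM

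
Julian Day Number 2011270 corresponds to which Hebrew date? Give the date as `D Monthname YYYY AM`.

20 Av 4554 AM

The proleptic Gregorian equivalent of JDN 2011270 is 27 July 794.
In the Hebrew calendar that day is 20 Av 4554 AM.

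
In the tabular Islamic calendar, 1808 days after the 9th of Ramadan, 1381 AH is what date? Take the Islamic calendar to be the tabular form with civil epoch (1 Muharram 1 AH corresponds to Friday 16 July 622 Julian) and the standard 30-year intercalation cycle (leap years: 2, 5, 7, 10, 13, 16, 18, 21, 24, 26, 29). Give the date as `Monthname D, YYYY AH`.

JDN of the 9th of Ramadan, 1381 AH = 2437710.
2437710 + 1808 = 2439518.
JDN 2439518 in the tabular Islamic calendar is Shawwal 15, 1386 AH.

Shawwal 15, 1386 AH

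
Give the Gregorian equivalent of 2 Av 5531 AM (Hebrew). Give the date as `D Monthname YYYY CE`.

13 July 1771 CE

Both dates share Julian Day Number 2368098; in the Gregorian calendar that is 13 July 1771 CE.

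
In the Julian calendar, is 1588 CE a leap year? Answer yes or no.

yes

1588 mod 4 = 0, so it is a leap year in the Julian calendar.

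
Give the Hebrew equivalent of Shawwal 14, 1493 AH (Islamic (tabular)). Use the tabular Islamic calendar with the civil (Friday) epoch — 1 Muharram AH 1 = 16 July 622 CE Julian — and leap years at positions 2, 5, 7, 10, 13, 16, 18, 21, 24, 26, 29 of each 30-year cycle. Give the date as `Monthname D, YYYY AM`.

The source date corresponds to 18 November 2070 in the Gregorian calendar (JDN 2477434).
That day falls on 15 Kislev 5831 AM in the Hebrew calendar.

Kislev 15, 5831 AM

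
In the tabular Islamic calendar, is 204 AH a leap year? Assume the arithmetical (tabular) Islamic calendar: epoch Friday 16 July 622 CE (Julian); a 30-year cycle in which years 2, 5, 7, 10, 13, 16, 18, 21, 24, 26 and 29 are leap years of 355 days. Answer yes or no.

Year 204 AH is year 24 of its 30-year cycle; leap positions are 2, 5, 7, 10, 13, 16, 18, 21, 24, 26, 29, so it is a leap year (355 days).

yes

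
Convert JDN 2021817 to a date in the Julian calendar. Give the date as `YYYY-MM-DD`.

JDN 2021817 is 12 June 823 in the proleptic Gregorian calendar.
In the Julian calendar that day is 0823-06-08.

0823-06-08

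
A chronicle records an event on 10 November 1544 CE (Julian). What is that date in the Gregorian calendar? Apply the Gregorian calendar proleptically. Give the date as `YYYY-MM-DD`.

1544-11-20

For dates in this range the Gregorian date is 10 days ahead of the Julian.
10 November 1544 Julian + 10 days → 20 November 1544 Gregorian.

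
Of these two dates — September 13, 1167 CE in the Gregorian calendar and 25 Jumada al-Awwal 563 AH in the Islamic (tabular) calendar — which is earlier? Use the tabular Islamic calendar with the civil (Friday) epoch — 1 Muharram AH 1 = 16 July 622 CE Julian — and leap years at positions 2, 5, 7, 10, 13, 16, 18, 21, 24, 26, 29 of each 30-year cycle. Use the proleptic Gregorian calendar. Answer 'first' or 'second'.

First date → JDN 2147553; second date → JDN 2147736.
JDN 2147553 < JDN 2147736, so the first date is earlier.

first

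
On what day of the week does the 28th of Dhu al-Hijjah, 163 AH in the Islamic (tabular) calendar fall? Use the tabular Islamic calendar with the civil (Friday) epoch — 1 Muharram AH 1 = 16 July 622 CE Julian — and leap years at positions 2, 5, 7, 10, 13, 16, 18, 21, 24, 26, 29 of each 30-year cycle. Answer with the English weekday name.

Sunday

In the proleptic Gregorian calendar this is 7 September 780 (JDN 2006199).
2006199 ≡ 6 (mod 7); counting from Monday = 0 gives Sunday.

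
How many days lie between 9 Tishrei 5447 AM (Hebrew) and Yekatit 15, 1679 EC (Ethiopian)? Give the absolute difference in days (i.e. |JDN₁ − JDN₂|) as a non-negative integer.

145

First date → JDN 2337129; second date → JDN 2337274.
The interval is |2337129 − 2337274| = 145 days.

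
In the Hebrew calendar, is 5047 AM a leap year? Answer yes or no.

Hebrew year 5047 is year 12 of its 19-year Metonic cycle; leap years are at positions 3, 6, 8, 11, 14, 17, 19, so it is a common year (12 months).

no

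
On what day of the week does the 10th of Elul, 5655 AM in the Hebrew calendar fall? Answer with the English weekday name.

Friday

This is JDN 2413436 (30 August 1895 Gregorian).
2413436 ≡ 4 (mod 7); counting from Monday = 0 gives Friday.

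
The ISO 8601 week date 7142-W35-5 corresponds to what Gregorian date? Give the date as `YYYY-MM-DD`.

ISO week 1 of 7142 is the week containing the first Thursday of 7142.
Week 35, day 5 (Friday) lands on 7142-08-28.

7142-08-28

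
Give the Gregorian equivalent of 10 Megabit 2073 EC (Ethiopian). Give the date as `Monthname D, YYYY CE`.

Both dates share Julian Day Number 2481208; in the Gregorian calendar that is 19 March 2081 CE.

March 19, 2081 CE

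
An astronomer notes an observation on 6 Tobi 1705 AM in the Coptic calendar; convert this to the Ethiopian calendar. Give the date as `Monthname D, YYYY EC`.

Tir 6, 1981 EC

The source date corresponds to 14 January 1989 in the Gregorian calendar (JDN 2447541).
That day falls on 6 Tir 1981 EC in the Ethiopian calendar.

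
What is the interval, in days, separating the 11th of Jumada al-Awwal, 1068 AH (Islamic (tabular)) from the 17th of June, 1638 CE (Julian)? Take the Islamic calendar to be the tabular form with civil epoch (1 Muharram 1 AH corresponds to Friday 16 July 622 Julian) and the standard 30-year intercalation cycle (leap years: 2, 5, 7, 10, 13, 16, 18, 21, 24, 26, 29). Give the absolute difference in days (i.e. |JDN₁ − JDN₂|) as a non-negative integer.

7172

JDN of the first date = 2326677.
JDN of the second date = 2319505.
|2319505 − 2326677| = 7172.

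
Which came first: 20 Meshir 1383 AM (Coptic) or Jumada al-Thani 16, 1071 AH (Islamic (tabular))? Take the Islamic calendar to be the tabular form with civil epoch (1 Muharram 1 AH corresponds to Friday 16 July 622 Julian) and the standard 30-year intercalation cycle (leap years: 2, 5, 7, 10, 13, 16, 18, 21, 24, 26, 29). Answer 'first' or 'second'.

The two dates have Julian Day Numbers 2329974 and 2327775 respectively.
Since 2327775 < 2329974, the second date comes first.

second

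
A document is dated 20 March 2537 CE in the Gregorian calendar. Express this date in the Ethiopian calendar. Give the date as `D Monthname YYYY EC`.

Julian Day Number of the source date = 2647759.
Converting JDN 2647759 to the Ethiopian calendar gives 7 Megabit 2529 EC.

7 Megabit 2529 EC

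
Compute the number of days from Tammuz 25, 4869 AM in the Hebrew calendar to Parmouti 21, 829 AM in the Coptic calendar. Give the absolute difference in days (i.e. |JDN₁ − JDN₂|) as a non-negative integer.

1391

First date → JDN 2126296; second date → JDN 2127687.
The interval is |2126296 − 2127687| = 1391 days.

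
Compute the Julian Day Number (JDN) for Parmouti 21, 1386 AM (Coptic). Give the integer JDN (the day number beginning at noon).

2331131

Equivalently 26 April 1670 (Gregorian).
JDN 2400001 is 17 November 1858 CE (Gregorian), MJD 0; the target day is −68870 days from there, so JDN = 2331131.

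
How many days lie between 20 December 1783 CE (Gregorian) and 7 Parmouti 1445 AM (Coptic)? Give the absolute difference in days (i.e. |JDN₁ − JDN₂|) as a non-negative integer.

First date → JDN 2372641; second date → JDN 2352667.
The interval is |2372641 − 2352667| = 19974 days.

19974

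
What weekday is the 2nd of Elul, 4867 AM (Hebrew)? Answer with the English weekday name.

Thursday

In the proleptic Gregorian calendar this is 29 August 1107 (JDN 2125623).
Since JDN mod 7 = 3 (0 = Monday), the day is Thursday.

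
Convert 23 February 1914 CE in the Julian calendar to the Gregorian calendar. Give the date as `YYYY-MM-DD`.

At this point the Julian calendar is 13 days behind the Gregorian.
23 February 1914 Julian + 13 days → 8 March 1914 Gregorian.

1914-03-08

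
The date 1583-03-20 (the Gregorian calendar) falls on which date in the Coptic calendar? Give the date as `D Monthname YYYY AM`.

Both dates share Julian Day Number 2299317; in the Coptic calendar that is 14 Paremhat 1299 AM.

14 Paremhat 1299 AM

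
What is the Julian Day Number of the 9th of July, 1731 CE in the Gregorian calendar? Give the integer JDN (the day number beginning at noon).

2353484

JDN 2400001 is 17 November 1858 CE (Gregorian), MJD 0; the target day is −46517 days from there, so JDN = 2353484.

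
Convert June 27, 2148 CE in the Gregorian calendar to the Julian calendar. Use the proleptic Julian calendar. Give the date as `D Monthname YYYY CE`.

13 June 2148 CE

At this point the Julian calendar is 14 days behind the Gregorian.
27 June 2148 Gregorian − 14 days → 13 June 2148 Julian.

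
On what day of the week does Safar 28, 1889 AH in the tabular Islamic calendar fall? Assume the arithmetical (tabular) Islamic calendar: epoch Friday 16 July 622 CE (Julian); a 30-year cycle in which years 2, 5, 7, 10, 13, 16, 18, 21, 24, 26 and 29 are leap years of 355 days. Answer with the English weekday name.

In the Gregorian calendar this is 25 June 2454 (JDN 2617541).
Since JDN mod 7 = 3 (0 = Monday), the day is Thursday.

Thursday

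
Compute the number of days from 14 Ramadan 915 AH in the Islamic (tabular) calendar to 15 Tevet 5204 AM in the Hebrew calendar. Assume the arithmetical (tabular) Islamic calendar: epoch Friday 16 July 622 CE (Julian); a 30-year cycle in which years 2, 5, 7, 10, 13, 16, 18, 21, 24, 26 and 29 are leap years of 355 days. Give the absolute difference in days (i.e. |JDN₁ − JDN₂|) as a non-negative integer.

JDN of the first date = 2272580.
JDN of the second date = 2248455.
|2248455 − 2272580| = 24125.

24125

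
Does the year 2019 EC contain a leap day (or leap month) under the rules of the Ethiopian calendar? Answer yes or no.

2019 mod 4 = 3; in the Ethiopian calendar a year is leap when year mod 4 = 3, so it is a leap year.

yes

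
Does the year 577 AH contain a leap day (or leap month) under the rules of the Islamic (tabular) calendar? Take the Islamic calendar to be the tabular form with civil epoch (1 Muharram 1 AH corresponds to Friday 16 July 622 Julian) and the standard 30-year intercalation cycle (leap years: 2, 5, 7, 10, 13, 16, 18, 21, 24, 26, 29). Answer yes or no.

Year 577 AH is year 7 of its 30-year cycle; leap positions are 2, 5, 7, 10, 13, 16, 18, 21, 24, 26, 29, so it is a leap year (355 days).

yes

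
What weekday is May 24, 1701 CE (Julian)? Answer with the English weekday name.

Saturday

In the Gregorian calendar this is 4 June 1701 (JDN 2342492).
2342492 ≡ 5 (mod 7); counting from Monday = 0 gives Saturday.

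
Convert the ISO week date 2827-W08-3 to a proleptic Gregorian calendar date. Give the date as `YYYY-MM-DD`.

ISO week 1 of 2827 is the week containing the first Thursday of 2827.
Week 8, day 3 (Wednesday) lands on 2827-02-24.

2827-02-24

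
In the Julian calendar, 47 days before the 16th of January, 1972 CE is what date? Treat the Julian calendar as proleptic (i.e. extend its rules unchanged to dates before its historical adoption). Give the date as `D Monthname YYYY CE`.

Counting 47 days back from JDN 2441346 reaches JDN 2441299, which is 30 November 1971 CE.

30 November 1971 CE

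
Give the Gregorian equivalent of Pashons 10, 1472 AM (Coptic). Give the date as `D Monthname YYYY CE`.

16 May 1756 CE

Both dates share Julian Day Number 2362562; in the Gregorian calendar that is 16 May 1756 CE.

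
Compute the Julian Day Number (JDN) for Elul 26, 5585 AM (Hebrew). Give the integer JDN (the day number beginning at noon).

2387879

Equivalently 9 September 1825 (Gregorian).
JDN 2400001 is 17 November 1858 CE (Gregorian), MJD 0; the target day is −12122 days from there, so JDN = 2387879.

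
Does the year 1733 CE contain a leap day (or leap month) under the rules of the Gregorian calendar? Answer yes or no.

no

1733 is not divisible by 4, so it is a common year.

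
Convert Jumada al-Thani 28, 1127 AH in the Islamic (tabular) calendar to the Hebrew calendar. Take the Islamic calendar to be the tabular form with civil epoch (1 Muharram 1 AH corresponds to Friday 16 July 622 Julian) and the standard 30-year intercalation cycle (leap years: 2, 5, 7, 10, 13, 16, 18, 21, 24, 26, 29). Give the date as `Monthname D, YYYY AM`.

The source date corresponds to 1 July 1715 in the Gregorian calendar (JDN 2347632).
That day falls on 30 Sivan 5475 AM in the Hebrew calendar.

Sivan 30, 5475 AM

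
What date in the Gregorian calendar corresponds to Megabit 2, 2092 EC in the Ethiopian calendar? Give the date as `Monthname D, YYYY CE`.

March 12, 2100 CE

Julian Day Number of the source date = 2488140.
Converting JDN 2488140 to the Gregorian calendar gives 12 March 2100 CE.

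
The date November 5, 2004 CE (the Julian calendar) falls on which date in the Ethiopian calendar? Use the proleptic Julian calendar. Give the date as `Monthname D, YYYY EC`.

Hidar 9, 1997 EC

Both dates share Julian Day Number 2453328; in the Ethiopian calendar that is 9 Hidar 1997 EC.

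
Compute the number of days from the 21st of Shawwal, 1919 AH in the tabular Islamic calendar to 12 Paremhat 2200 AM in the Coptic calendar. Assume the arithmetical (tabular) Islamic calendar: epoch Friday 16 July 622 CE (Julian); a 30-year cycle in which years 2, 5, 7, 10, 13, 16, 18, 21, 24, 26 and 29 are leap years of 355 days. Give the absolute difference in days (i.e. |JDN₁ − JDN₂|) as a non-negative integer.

JDN of the first date = 2628401.
JDN of the second date = 2628406.
|2628406 − 2628401| = 5.

5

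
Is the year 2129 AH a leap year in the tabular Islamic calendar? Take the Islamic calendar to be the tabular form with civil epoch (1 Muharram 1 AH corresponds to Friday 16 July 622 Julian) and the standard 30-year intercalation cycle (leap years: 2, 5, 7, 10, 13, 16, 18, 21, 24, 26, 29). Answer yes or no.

Year 2129 AH is year 29 of its 30-year cycle; leap positions are 2, 5, 7, 10, 13, 16, 18, 21, 24, 26, 29, so it is a leap year (355 days).

yes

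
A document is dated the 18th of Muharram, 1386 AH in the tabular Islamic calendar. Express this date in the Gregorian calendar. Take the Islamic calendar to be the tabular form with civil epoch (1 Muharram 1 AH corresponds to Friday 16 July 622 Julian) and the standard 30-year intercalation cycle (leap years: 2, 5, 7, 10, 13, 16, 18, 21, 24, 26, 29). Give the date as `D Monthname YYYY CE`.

Both dates share Julian Day Number 2439255; in the Gregorian calendar that is 9 May 1966 CE.

9 May 1966 CE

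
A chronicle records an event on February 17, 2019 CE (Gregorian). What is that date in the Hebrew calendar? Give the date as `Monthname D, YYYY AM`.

Julian Day Number of the source date = 2458532.
Converting JDN 2458532 to the Hebrew calendar gives 12 Adar I 5779 AM.

Adar I 12, 5779 AM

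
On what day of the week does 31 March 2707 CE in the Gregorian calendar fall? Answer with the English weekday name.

Sunday

JDN 2709860 mod 7 = 6, and JDN 0 was a Monday, so this is a Sunday.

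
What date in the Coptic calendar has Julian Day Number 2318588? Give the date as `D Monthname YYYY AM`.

16 Koiak 1352 AM

The Gregorian equivalent of JDN 2318588 is 23 December 1635.
In the Coptic calendar that day is 16 Koiak 1352 AM.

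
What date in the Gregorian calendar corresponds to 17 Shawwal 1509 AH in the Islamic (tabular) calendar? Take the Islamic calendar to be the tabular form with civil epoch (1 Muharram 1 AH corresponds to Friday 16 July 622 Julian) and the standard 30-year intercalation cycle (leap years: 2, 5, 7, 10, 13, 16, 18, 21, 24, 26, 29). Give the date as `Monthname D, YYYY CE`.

Julian Day Number of the source date = 2483107.
Converting JDN 2483107 to the Gregorian calendar gives 31 May 2086 CE.

May 31, 2086 CE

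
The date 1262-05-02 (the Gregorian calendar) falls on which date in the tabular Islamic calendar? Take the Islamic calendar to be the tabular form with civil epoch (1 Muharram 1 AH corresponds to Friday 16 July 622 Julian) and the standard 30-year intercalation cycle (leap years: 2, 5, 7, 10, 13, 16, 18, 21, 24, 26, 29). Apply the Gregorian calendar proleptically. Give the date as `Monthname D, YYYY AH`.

Julian Day Number of the source date = 2182118.
Converting JDN 2182118 to the tabular Islamic calendar gives 3 Jumada al-Thani 660 AH.

Jumada al-Thani 3, 660 AH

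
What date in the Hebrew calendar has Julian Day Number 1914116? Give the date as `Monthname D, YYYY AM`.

The proleptic Gregorian equivalent of JDN 1914116 is 27 July 528.
In the Hebrew calendar that day is Av 23, 4288 AM.

Av 23, 4288 AM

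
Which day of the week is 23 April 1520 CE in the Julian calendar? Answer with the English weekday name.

Equivalently 3 May 1520 Gregorian, JDN 2276351.
JDN 2276351 mod 7 = 0, and JDN 0 was a Monday, so this is a Monday.

Monday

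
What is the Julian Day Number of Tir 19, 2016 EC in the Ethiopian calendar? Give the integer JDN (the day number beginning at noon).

In the Gregorian calendar the same day is 28 January 2024.
JDN 2299161 is 15 October 1582 CE (Gregorian); the target day is +161177 days from there, so JDN = 2460338.

2460338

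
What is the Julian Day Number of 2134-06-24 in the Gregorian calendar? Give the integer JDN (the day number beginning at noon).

2500662

JDN 2400001 is 17 November 1858 CE (Gregorian), MJD 0; the target day is +100661 days from there, so JDN = 2500662.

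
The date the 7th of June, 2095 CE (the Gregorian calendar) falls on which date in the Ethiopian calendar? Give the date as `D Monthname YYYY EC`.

Both dates share Julian Day Number 2486401; in the Ethiopian calendar that is 30 Ginbot 2087 EC.

30 Ginbot 2087 EC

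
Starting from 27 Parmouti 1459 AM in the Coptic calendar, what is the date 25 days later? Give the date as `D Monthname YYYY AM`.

JDN of 27 Parmouti 1459 AM = 2357800.
2357800 + 25 = 2357825.
JDN 2357825 in the Coptic calendar is 22 Pashons 1459 AM.

22 Pashons 1459 AM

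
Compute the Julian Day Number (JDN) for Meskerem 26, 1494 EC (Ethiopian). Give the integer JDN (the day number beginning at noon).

2269564

In the proleptic Gregorian calendar the same day is 3 October 1501.
JDN 2299161 is 15 October 1582 CE (Gregorian); the target day is −29597 days from there, so JDN = 2269564.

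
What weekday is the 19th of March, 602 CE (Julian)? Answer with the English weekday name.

Monday

This is JDN 1941016 (22 March 602 Gregorian).
JDN 1941016 mod 7 = 0, and JDN 0 was a Monday, so this is a Monday.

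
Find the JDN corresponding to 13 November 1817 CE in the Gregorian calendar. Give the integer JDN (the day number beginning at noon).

JDN 2400001 is 17 November 1858 CE (Gregorian), MJD 0; the target day is −14979 days from there, so JDN = 2385022.

2385022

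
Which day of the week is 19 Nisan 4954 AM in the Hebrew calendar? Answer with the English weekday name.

Monday

Equivalently 18 April 1194 Gregorian, JDN 2157267.
2157267 ≡ 0 (mod 7); counting from Monday = 0 gives Monday.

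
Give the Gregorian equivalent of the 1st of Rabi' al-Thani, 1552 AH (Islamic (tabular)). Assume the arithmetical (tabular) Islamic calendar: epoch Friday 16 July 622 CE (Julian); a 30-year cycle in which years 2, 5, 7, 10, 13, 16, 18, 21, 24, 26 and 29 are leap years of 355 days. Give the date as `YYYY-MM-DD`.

2127-08-10

Julian Day Number of the source date = 2498152.
Converting JDN 2498152 to the Gregorian calendar gives 10 August 2127 CE.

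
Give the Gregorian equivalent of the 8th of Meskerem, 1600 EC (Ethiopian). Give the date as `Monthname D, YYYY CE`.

September 16, 1607 CE

Both dates share Julian Day Number 2308263; in the Gregorian calendar that is 16 September 1607 CE.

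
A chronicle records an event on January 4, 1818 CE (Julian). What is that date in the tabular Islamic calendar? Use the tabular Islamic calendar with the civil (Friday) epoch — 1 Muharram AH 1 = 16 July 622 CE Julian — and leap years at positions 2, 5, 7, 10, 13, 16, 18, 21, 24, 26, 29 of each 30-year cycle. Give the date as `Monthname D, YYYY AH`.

Rabi' al-Awwal 8, 1233 AH

The source date corresponds to 16 January 1818 in the Gregorian calendar (JDN 2385086).
That day falls on 8 Rabi' al-Awwal 1233 AH in the tabular Islamic calendar.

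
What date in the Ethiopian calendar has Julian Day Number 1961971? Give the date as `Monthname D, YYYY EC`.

Nehase 9, 651 EC

The proleptic Gregorian equivalent of JDN 1961971 is 5 August 659.
In the Ethiopian calendar that day is Nehase 9, 651 EC.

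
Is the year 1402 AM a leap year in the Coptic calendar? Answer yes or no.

1402 mod 4 = 2; in the Coptic calendar a year is leap when year mod 4 = 3, so it is a common year.

no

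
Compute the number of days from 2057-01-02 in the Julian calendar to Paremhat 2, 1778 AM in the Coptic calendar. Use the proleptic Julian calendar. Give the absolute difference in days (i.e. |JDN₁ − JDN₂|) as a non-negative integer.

1881

JDN of the first date = 2472379.
JDN of the second date = 2474260.
|2474260 − 2472379| = 1881.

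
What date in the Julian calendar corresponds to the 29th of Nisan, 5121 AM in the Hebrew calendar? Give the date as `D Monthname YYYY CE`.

6 April 1361 CE

Both dates share Julian Day Number 2218259; in the Julian calendar that is 6 April 1361 CE.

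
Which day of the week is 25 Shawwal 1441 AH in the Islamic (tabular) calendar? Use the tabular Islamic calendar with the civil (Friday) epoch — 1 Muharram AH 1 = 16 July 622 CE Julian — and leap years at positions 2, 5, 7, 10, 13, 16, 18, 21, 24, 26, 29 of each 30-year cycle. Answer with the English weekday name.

Wednesday

In the Gregorian calendar this is 17 June 2020 (JDN 2459018).
Since JDN mod 7 = 2 (0 = Monday), the day is Wednesday.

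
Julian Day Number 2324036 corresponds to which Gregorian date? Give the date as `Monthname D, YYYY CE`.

November 22, 1650 CE

Counting from JDN 2299161 = 15 Oct 1582 gives an offset of 24875 days.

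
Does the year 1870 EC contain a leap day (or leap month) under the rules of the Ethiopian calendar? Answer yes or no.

1870 mod 4 = 2; in the Ethiopian calendar a year is leap when year mod 4 = 3, so it is a common year.

no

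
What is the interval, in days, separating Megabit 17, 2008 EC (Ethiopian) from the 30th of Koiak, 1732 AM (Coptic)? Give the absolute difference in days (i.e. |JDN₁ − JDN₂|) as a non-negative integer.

77

JDN of the first date = 2457474.
JDN of the second date = 2457397.
|2457397 − 2457474| = 77.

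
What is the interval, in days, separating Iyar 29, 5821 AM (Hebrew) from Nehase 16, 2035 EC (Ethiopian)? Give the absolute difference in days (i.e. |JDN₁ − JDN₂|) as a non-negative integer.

6480

First date → JDN 2473964; second date → JDN 2467484.
The interval is |2473964 − 2467484| = 6480 days.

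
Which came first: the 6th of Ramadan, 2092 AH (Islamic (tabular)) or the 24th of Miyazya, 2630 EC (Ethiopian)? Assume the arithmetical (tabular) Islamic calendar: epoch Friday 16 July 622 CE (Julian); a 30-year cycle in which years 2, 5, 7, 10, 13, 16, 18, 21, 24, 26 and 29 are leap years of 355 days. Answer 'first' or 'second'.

second

First date → JDN 2689662; second date → JDN 2684696.
JDN 2684696 < JDN 2689662, so the second date is earlier.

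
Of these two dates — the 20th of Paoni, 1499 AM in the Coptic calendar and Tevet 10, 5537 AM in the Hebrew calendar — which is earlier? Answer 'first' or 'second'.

The two dates have Julian Day Numbers 2372463 and 2370085 respectively.
Since 2370085 < 2372463, the second date comes first.

second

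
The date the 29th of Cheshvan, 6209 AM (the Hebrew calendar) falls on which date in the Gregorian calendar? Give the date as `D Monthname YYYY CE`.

Julian Day Number of the source date = 2615504.
Converting JDN 2615504 to the Gregorian calendar gives 26 November 2448 CE.

26 November 2448 CE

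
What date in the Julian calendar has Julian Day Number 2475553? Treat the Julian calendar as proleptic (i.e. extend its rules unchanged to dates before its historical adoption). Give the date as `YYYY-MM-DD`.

2065-09-11

The Gregorian equivalent of JDN 2475553 is 24 September 2065.
In the Julian calendar that day is 2065-09-11.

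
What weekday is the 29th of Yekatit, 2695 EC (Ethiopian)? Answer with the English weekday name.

Equivalently 14 March 2703 Gregorian, JDN 2708382.
Since JDN mod 7 = 5 (0 = Monday), the day is Saturday.

Saturday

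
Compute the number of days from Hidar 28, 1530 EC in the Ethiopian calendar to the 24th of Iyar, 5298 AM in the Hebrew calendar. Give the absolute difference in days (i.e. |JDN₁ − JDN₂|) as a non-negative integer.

151

First date → JDN 2282775; second date → JDN 2282926.
The interval is |2282775 − 2282926| = 151 days.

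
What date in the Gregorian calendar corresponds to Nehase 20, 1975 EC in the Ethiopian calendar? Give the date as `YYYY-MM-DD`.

1983-08-26

Julian Day Number of the source date = 2445573.
Converting JDN 2445573 to the Gregorian calendar gives 26 August 1983 CE.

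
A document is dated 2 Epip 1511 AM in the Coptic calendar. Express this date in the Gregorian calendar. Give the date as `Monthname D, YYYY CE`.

July 7, 1795 CE

Julian Day Number of the source date = 2376858.
Converting JDN 2376858 to the Gregorian calendar gives 7 July 1795 CE.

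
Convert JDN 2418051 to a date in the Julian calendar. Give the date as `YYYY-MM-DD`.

JDN 2418051 is 19 April 1908 in the Gregorian calendar.
In the Julian calendar that day is 1908-04-06.

1908-04-06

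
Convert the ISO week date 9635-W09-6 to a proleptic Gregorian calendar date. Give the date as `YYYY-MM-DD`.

ISO week 1 of 9635 is the week containing the first Thursday of 9635.
Week 9, day 6 (Saturday) lands on 9635-03-03.

9635-03-03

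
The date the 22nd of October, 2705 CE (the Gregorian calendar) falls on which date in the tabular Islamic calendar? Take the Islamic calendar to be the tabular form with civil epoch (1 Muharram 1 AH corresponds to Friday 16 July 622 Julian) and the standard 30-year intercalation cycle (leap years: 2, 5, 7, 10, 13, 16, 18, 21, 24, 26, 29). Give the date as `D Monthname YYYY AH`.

Both dates share Julian Day Number 2709335; in the tabular Islamic calendar that is 12 Rabi' al-Awwal 2148 AH.

12 Rabi' al-Awwal 2148 AH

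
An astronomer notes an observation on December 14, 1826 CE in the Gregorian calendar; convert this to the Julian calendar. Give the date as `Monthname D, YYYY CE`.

December 2, 1826 CE

For dates in this range the Gregorian date is 12 days ahead of the Julian.
14 December 1826 Gregorian − 12 days → 2 December 1826 Julian.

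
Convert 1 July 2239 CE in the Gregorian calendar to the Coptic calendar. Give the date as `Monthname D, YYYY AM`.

Both dates share Julian Day Number 2539019; in the Coptic calendar that is 22 Paoni 1955 AM.

Paoni 22, 1955 AM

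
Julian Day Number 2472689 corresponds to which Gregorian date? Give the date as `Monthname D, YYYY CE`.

November 21, 2057 CE

JDN 2451545 is 1 Jan 2000; 2472689 is +21144 days from there.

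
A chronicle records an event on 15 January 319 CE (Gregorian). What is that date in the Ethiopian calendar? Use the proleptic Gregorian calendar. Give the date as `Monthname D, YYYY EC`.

Both dates share Julian Day Number 1837586; in the Ethiopian calendar that is 19 Tir 311 EC.

Tir 19, 311 EC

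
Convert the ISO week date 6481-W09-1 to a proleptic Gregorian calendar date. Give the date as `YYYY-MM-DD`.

6481-02-24

ISO week 1 of 6481 is the week containing the first Thursday of 6481.
Week 9, day 1 (Monday) lands on 6481-02-24.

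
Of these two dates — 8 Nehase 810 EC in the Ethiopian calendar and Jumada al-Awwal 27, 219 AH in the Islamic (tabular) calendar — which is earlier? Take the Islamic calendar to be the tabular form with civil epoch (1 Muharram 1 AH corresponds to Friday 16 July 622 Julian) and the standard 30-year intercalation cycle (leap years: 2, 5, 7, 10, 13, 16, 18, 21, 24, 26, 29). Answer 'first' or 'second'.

first

The two dates have Julian Day Numbers 2020045 and 2025836 respectively.
Since 2020045 < 2025836, the first date comes first.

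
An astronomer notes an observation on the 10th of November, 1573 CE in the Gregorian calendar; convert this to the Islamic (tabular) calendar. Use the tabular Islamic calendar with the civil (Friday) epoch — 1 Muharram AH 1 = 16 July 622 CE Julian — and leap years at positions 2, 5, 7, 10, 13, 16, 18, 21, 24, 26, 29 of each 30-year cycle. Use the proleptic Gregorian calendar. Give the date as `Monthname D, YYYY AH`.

Both dates share Julian Day Number 2295900; in the tabular Islamic calendar that is 5 Rajab 981 AH.

Rajab 5, 981 AH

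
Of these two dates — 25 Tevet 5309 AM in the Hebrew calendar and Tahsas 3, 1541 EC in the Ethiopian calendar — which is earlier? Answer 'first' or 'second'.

Converting both to JDN: 2286825 vs 2286798; the smaller is the second.

second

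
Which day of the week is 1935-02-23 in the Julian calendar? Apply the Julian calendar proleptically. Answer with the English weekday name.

This is JDN 2427870 (8 March 1935 Gregorian).
2427870 ≡ 4 (mod 7); counting from Monday = 0 gives Friday.

Friday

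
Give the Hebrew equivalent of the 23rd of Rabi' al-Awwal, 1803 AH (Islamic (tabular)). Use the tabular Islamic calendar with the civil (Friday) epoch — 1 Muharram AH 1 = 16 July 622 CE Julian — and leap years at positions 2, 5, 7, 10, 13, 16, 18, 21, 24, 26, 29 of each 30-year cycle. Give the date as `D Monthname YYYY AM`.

Both dates share Julian Day Number 2587090; in the Hebrew calendar that is 24 Shevat 6131 AM.

24 Shevat 6131 AM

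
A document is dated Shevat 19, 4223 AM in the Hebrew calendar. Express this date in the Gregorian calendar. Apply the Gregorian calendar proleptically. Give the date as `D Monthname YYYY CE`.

Julian Day Number of the source date = 1890193.
Converting JDN 1890193 to the Gregorian calendar gives 26 January 463 CE.

26 January 463 CE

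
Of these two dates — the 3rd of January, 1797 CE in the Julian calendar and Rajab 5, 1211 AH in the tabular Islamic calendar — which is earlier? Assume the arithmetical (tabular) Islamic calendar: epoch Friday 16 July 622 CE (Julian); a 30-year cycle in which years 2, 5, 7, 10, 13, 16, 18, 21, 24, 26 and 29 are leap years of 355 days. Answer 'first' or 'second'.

Converting both to JDN: 2377415 vs 2377405; the smaller is the second.

second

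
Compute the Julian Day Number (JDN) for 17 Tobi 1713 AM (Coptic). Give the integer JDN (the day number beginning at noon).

Equivalently 25 January 1997 (Gregorian).
JDN 2400001 is 17 November 1858 CE (Gregorian), MJD 0; the target day is +50473 days from there, so JDN = 2450474.

2450474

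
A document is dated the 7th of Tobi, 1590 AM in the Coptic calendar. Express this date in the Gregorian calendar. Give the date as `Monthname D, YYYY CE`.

January 14, 1874 CE

Both dates share Julian Day Number 2405538; in the Gregorian calendar that is 14 January 1874 CE.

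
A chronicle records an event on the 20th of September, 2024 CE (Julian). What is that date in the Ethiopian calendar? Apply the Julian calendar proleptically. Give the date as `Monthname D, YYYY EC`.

Meskerem 23, 2017 EC

The source date corresponds to 3 October 2024 in the Gregorian calendar (JDN 2460587).
That day falls on 23 Meskerem 2017 EC in the Ethiopian calendar.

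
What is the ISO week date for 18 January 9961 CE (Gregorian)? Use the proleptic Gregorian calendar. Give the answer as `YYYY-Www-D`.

The weekday is Wednesday (ISO weekday 3).
That Wednesday belongs to ISO week 3 of ISO year 9961.

9961-W03-3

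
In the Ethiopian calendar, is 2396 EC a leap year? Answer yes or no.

2396 mod 4 = 0; in the Ethiopian calendar a year is leap when year mod 4 = 3, so it is a common year.

no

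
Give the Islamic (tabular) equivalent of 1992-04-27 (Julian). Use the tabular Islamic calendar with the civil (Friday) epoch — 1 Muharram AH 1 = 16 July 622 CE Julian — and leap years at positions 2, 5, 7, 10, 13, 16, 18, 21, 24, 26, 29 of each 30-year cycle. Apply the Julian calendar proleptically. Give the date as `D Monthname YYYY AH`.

Both dates share Julian Day Number 2448753; in the tabular Islamic calendar that is 8 Dhu al-Qa'dah 1412 AH.

8 Dhu al-Qa'dah 1412 AH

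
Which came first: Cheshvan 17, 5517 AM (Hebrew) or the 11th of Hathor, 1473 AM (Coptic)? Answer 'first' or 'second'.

first

Converting both to JDN: 2362740 vs 2362748; the smaller is the first.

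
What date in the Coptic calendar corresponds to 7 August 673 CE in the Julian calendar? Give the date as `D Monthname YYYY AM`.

14 Mesori 389 AM

The source date corresponds to 10 August 673 in the proleptic Gregorian calendar (JDN 1967090).
That day falls on 14 Mesori 389 AM in the Coptic calendar.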